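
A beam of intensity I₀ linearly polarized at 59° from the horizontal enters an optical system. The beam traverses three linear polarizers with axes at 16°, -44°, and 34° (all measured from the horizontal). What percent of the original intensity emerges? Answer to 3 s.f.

≈ 0.578%

I₁ = I₀ cos²(16° − 59°) = I₀ cos²(43°) = 0.5349 I₀.
I₂ = I₁ cos²(-44° − 16°) = 0.5349 I₀ · cos²(60°) = 0.1337 I₀.
I₃ = I₂ cos²(34° + 44°) = 0.1337 I₀ · cos²(78°) = 0.00578 I₀.
That is 0.578% of the incident intensity.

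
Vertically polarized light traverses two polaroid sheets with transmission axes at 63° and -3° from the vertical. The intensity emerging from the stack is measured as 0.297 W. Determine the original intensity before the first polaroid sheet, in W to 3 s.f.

I₀ ≈ 8.71 W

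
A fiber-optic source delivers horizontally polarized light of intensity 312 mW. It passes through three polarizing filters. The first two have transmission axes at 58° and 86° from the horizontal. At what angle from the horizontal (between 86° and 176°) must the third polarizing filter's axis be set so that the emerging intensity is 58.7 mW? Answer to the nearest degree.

θ ≈ 108°

I₁ = I₀ cos²(58° − 0°) = I₀ cos²(58°) = 0.2808 I₀.
I₂ = I₁ cos²(86° − 58°) = 0.2808 I₀ · cos²(28°) = 0.2189 I₀.
Target fraction: 58.7 / 312 mW = 0.1881 of I₀.
Need I₃/I₀ = 0.1881, so cos²(θ − 86°) = 0.1881 / 0.2189 = 0.8594.
θ − 86° = arccos(√0.8594) = 22.0°, giving θ ≈ 86 + 22.0 = 108.0°.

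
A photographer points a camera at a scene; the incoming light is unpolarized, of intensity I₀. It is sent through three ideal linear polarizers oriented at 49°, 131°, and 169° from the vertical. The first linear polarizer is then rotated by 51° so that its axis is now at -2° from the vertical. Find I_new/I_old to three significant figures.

I_new/I_old ≈ 24.0

Before rotation:
Unpolarized light through the first polarizer → I₁ = ½ I₀, now polarized at 49°.
I₂ = I₁ cos²(131° − 49°) = 0.5 I₀ · cos²(82°) = 0.009685 I₀.
I₃ = I₂ cos²(169° − 131°) = 0.009685 I₀ · cos²(38°) = 0.006014 I₀.
After rotation:
Unpolarized light through the first polarizer → I₁ = ½ I₀, now polarized at -2°.
Angle between axes 1 and 2: 47°. I₂ = 0.5 I₀ · cos²(47°) = 0.2326 I₀.
I₃ = I₂ cos²(169° − 131°) = 0.2326 I₀ · cos²(38°) = 0.1444 I₀.
Ratio = 0.1444 / 0.006014 = 24.01.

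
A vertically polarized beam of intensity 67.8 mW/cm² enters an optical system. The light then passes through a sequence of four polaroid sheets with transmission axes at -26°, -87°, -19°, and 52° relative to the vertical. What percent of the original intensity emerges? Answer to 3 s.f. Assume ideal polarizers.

By Malus's law, I₁ = 67.8 mW/cm² · cos²(26°) = 54.77 mW/cm².
I₂ = I₁ · cos²(61°) = 54.77 · 0.235 = 12.87 mW/cm².
I₃ = I₂ · cos²(68°) = 12.87 · 0.1403 = 1.807 mW/cm².
I₄ = I₃ · cos²(71°) = 1.807 · 0.106 = 0.1915 mW/cm².
That is 0.2824% of the incident intensity.

≈ 0.282%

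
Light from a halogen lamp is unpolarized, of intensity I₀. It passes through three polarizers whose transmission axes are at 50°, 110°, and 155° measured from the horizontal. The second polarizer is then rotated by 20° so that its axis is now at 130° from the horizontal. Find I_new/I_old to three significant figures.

I_new/I_old ≈ 0.198

Before rotation:
Unpolarized light through the first polarizer → I₁ = ½ I₀, now polarized at 50°.
I₂ = I₁ cos²(110° − 50°) = 0.5 I₀ · cos²(60°) = 0.125 I₀.
I₃ = I₂ cos²(155° − 110°) = 0.125 I₀ · cos²(45°) = 0.0625 I₀.
After rotation:
Unpolarized light through the first polarizer → I₁ = ½ I₀, now polarized at 50°.
I₂ = I₁ cos²(130° − 50°) = 0.5 I₀ · cos²(80°) = 0.01508 I₀.
I₃ = I₂ cos²(155° − 130°) = 0.01508 I₀ · cos²(25°) = 0.01238 I₀.
Ratio = 0.01238 / 0.0625 = 0.1981.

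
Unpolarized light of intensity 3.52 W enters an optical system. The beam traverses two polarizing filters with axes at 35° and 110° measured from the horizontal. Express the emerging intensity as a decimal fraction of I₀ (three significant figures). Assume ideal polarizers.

I/I₀ ≈ 0.0335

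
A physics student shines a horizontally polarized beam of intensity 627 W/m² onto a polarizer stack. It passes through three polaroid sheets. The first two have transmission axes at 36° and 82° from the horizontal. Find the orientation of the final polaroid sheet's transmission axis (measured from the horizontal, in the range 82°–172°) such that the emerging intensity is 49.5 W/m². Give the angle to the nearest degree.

θ ≈ 142°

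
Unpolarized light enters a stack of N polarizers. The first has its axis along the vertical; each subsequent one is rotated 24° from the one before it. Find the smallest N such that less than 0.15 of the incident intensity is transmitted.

N = 8

First polarizer halves the unpolarized light: factor 1/2.
Each further stage multiplies by cos²(24°) = 0.8346.
After N polarizers: T = 0.5·0.8346^(N−1). Require T < 0.15 ⇒ N−1 > ln(0.15/0.5)/ln(0.8346) = 6.66, so N−1 ≥ 7 and N = 8.
Check: N=8 gives T = 0.141 < 0.15; N=7 gives T = 0.1689.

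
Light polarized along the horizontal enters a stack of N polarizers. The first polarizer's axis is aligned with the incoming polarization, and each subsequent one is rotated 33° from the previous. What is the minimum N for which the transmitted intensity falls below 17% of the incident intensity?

N = 7

First polarizer is aligned with the polarization: full transmission.
Each further stage multiplies by cos²(33°) = 0.7034.
After N polarizers: T = 0.7034^(N−1). Require T < 0.17 ⇒ N−1 > ln(0.17)/ln(0.7034) = 5.04, so N−1 ≥ 6 and N = 7.
Check: N=7 gives T = 0.1211 < 0.17; N=6 gives T = 0.1722.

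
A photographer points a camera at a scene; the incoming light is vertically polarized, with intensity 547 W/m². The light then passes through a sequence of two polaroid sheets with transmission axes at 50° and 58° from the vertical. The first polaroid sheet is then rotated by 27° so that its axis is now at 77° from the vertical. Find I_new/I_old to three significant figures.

Before rotation:
I₁ = I₀ cos²(50° − 0°) = I₀ cos²(50°) = 0.4132 I₀.
I₂ = I₁ cos²(58° − 50°) = 0.4132 I₀ · cos²(8°) = 0.4052 I₀.
After rotation:
I₁ = I₀ cos²(77° − 0°) = I₀ cos²(77°) = 0.0506 I₀.
I₂ = I₁ cos²(58° − 77°) = 0.0506 I₀ · cos²(19°) = 0.04524 I₀.
Ratio = 0.04524 / 0.4052 = 0.1117.

I_new/I_old ≈ 0.112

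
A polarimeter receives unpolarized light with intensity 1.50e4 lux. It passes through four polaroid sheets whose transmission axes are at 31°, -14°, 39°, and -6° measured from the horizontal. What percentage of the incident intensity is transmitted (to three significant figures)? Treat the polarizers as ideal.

Unpolarized light through the first polarizer → I₁ = 1.50e4 lux/2 = 7500 lux, polarized at 31°.
I₂ = I₁ · cos²(45°) = 7500 · 0.5 = 3750 lux.
I₃ = I₂ · cos²(53°) = 3750 · 0.3622 = 1358 lux.
I₄ = I₃ · cos²(45°) = 1358 · 0.5 = 679.1 lux.
That is 4.527% of the incident intensity.

≈ 4.53%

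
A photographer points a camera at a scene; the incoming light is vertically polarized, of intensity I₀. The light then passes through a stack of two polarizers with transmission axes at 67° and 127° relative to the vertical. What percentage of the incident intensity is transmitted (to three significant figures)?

I₁ = I₀ cos²(67° − 0°) = I₀ cos²(67°) = 0.1527 I₀.
I₂ = I₁ cos²(127° − 67°) = 0.1527 I₀ · cos²(60°) = 0.03817 I₀.
That is 3.817% of the incident intensity.

≈ 3.82%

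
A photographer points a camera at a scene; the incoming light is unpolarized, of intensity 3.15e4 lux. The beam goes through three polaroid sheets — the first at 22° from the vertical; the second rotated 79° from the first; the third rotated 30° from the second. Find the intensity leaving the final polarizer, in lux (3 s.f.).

I ≈ 430 lux

Unpolarized light through the first polarizer → I₁ = 3.15e4 lux/2 = 1.575e+04 lux, polarized at 22°.
I₂ = I₁ · cos²(79°) = 1.575e+04 · 0.03641 = 573.4 lux.
I₃ = I₂ · cos²(30°) = 573.4 · 0.75 = 430.1 lux.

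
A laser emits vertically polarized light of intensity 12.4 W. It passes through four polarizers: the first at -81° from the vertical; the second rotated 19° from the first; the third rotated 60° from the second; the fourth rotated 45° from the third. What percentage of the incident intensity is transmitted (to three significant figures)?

I₁ = 12.4 W · cos²(81°) = 0.3034 W.
I₂ = I₁ · cos²(19°) = 0.3034 · 0.894 = 0.2713 W.
I₃ = I₂ · cos²(60°) = 0.2713 · 0.25 = 0.06782 W.
I₄ = I₃ · cos²(45°) = 0.06782 · 0.5 = 0.03391 W.
That is 0.2735% of the incident intensity.

≈ 0.273%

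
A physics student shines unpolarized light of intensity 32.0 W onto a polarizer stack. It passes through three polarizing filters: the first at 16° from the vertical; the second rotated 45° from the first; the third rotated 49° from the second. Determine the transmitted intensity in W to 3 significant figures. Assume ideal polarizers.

Unpolarized light through the first polarizer → I₁ = 32.0 W/2 = 16 W, polarized at 16°.
I₂ = I₁ · cos²(45°) = 16 · 0.5 = 8 W.
I₃ = I₂ · cos²(49°) = 8 · 0.4304 = 3.443 W.

I ≈ 3.44 W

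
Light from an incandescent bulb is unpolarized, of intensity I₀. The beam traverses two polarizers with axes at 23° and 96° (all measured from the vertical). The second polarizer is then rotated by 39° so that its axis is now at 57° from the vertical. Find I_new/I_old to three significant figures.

Before rotation:
Unpolarized light through the first polarizer → I₁ = ½ I₀, now polarized at 23°.
I₂ = I₁ cos²(96° − 23°) = 0.5 I₀ · cos²(73°) = 0.04274 I₀.
After rotation:
Unpolarized light through the first polarizer → I₁ = ½ I₀, now polarized at 23°.
I₂ = I₁ cos²(57° − 23°) = 0.5 I₀ · cos²(34°) = 0.3437 I₀.
Ratio = 0.3437 / 0.04274 = 8.04.

I_new/I_old ≈ 8.04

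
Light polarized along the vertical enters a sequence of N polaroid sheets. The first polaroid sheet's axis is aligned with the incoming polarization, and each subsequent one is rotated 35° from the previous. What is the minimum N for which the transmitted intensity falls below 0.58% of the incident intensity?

N = 14

First polarizer is aligned with the polarization: full transmission.
Each further stage multiplies by cos²(35°) = 0.671.
After N polarizers: T = 0.671^(N−1). Require T < 0.0058 ⇒ N−1 > ln(0.0058)/ln(0.671) = 12.91, so N−1 ≥ 13 and N = 14.
Check: N=14 gives T = 0.005591 < 0.0058; N=13 gives T = 0.008332.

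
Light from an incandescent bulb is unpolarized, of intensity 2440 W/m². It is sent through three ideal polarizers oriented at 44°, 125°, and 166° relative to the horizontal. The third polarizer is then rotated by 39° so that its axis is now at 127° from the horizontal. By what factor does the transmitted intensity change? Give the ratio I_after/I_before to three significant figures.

I_new/I_old ≈ 1.75

Before rotation:
Unpolarized light through the first polarizer → I₁ = ½ I₀, now polarized at 44°.
I₂ = I₁ cos²(125° − 44°) = 0.5 I₀ · cos²(81°) = 0.01224 I₀.
I₃ = I₂ cos²(166° − 125°) = 0.01224 I₀ · cos²(41°) = 0.006969 I₀.
After rotation:
Unpolarized light through the first polarizer → I₁ = ½ I₀, now polarized at 44°.
I₂ = I₁ cos²(125° − 44°) = 0.5 I₀ · cos²(81°) = 0.01224 I₀.
I₃ = I₂ cos²(127° − 125°) = 0.01224 I₀ · cos²(2°) = 0.01222 I₀.
Ratio = 0.01222 / 0.006969 = 1.754.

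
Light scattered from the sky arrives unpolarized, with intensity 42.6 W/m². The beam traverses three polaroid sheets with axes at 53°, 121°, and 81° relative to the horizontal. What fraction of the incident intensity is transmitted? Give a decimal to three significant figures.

Unpolarized light through the first polarizer → I₁ = 42.6 W/m²/2 = 21.3 W/m², polarized at 53°.
I₂ = I₁ · cos²(68°) = 21.3 · 0.1403 = 2.989 W/m².
I₃ = I₂ · cos²(40°) = 2.989 · 0.5868 = 1.754 W/m².
Transmitted fraction = 0.04117.

I/I₀ ≈ 0.0412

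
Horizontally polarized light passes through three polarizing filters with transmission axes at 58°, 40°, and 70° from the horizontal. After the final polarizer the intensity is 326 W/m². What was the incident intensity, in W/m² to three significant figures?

I₀ ≈ 1710 W/m²

I₁ = I₀ cos²(58° − 0°) = I₀ cos²(58°) = 0.2808 I₀.
I₂ = I₁ cos²(40° − 58°) = 0.2808 I₀ · cos²(18°) = 0.254 I₀.
I₃ = I₂ cos²(70° − 40°) = 0.254 I₀ · cos²(30°) = 0.1905 I₀.
So 326 W/m² = 0.1905 I₀, giving I₀ = 326/0.1905 = 1711 W/m².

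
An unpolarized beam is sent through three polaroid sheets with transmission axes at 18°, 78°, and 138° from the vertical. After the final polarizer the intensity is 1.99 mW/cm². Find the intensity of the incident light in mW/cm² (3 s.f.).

Unpolarized light through the first polarizer → I₁ = ½ I₀, now polarized at 18°.
I₂ = I₁ cos²(78° − 18°) = 0.5 I₀ · cos²(60°) = 0.125 I₀.
I₃ = I₂ cos²(138° − 78°) = 0.125 I₀ · cos²(60°) = 0.03125 I₀.
So 1.99 mW/cm² = 0.03125 I₀, giving I₀ = 1.99/0.03125 = 63.68 mW/cm².

I₀ ≈ 63.7 mW/cm²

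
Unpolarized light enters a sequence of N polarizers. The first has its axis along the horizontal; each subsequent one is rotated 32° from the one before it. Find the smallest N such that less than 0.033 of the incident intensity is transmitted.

First polarizer halves the unpolarized light: factor 1/2.
Each further stage multiplies by cos²(32°) = 0.7192.
After N polarizers: T = 0.5·0.7192^(N−1). Require T < 0.033 ⇒ N−1 > ln(0.033/0.5)/ln(0.7192) = 8.25, so N−1 ≥ 9 and N = 10.
Check: N=10 gives T = 0.02574 < 0.033; N=9 gives T = 0.03578.

N = 10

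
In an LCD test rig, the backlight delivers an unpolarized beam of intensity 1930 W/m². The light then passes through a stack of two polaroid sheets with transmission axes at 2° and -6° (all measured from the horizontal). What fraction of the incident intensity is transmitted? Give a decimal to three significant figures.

I/I₀ ≈ 0.490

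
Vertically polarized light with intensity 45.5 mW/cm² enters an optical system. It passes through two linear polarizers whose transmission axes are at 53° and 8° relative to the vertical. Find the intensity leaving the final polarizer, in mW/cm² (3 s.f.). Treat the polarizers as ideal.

I₁ = 45.5 mW/cm² · cos²(53°) = 16.48 mW/cm².
I₂ = I₁ · cos²(45°) = 16.48 · 0.5 = 8.24 mW/cm².

I ≈ 8.24 mW/cm²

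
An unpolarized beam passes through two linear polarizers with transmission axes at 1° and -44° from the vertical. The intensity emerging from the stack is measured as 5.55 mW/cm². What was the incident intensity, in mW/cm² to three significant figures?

Unpolarized light through the first polarizer → I₁ = ½ I₀, now polarized at 1°.
I₂ = I₁ cos²(-44° − 1°) = 0.5 I₀ · cos²(45°) = 0.25 I₀.
So 5.55 mW/cm² = 0.25 I₀, giving I₀ = 5.55/0.25 = 22.2 mW/cm².

I₀ ≈ 22.2 mW/cm²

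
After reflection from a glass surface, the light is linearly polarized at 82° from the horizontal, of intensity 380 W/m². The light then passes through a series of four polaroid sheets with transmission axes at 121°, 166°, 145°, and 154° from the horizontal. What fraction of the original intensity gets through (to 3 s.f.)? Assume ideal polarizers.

I/I₀ ≈ 0.257

By Malus's law, I₁ = 380 W/m² · cos²(39°) = 229.5 W/m².
I₂ = I₁ · cos²(45°) = 229.5 · 0.5 = 114.8 W/m².
I₃ = I₂ · cos²(21°) = 114.8 · 0.8716 = 100 W/m².
I₄ = I₃ · cos²(9°) = 100 · 0.9755 = 97.57 W/m².
Transmitted fraction = 0.2568.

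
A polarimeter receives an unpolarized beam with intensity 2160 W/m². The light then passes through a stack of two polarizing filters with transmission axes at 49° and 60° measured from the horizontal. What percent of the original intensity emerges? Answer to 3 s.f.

≈ 48.2%

Unpolarized light through the first polarizer → I₁ = 2160 W/m²/2 = 1080 W/m², polarized at 49°.
I₂ = I₁ · cos²(11°) = 1080 · 0.9636 = 1041 W/m².
That is 48.18% of the incident intensity.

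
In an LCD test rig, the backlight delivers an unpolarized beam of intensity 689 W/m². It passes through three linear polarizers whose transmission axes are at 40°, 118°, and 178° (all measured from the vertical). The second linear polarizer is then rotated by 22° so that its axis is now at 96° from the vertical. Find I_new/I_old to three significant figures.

I_new/I_old ≈ 0.560

Before rotation:
Unpolarized light through the first polarizer → I₁ = ½ I₀, now polarized at 40°.
I₂ = I₁ cos²(118° − 40°) = 0.5 I₀ · cos²(78°) = 0.02161 I₀.
I₃ = I₂ cos²(178° − 118°) = 0.02161 I₀ · cos²(60°) = 0.005403 I₀.
After rotation:
Unpolarized light through the first polarizer → I₁ = ½ I₀, now polarized at 40°.
I₂ = I₁ cos²(96° − 40°) = 0.5 I₀ · cos²(56°) = 0.1563 I₀.
I₃ = I₂ cos²(178° − 96°) = 0.1563 I₀ · cos²(82°) = 0.003028 I₀.
Ratio = 0.003028 / 0.005403 = 0.5604.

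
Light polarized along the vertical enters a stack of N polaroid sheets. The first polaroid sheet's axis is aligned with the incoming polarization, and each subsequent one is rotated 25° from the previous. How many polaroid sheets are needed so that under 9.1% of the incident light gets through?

First polarizer is aligned with the polarization: full transmission.
Each further stage multiplies by cos²(25°) = 0.8214.
After N polarizers: T = 0.8214^(N−1). Require T < 0.091 ⇒ N−1 > ln(0.091)/ln(0.8214) = 12.18, so N−1 ≥ 13 and N = 14.
Check: N=14 gives T = 0.07748 < 0.091; N=13 gives T = 0.09432.

N = 14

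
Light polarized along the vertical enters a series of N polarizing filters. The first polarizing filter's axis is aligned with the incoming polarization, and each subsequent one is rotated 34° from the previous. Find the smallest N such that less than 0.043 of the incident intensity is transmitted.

N = 10

First polarizer is aligned with the polarization: full transmission.
Each further stage multiplies by cos²(34°) = 0.6873.
After N polarizers: T = 0.6873^(N−1). Require T < 0.043 ⇒ N−1 > ln(0.043)/ln(0.6873) = 8.39, so N−1 ≥ 9 and N = 10.
Check: N=10 gives T = 0.03422 < 0.043; N=9 gives T = 0.0498.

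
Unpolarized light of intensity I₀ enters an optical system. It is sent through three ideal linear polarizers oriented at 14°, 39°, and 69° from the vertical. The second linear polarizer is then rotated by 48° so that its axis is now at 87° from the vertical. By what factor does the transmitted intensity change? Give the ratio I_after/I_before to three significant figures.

I_new/I_old ≈ 0.126

Before rotation:
Unpolarized light through the first polarizer → I₁ = ½ I₀, now polarized at 14°.
I₂ = I₁ cos²(39° − 14°) = 0.5 I₀ · cos²(25°) = 0.4107 I₀.
I₃ = I₂ cos²(69° − 39°) = 0.4107 I₀ · cos²(30°) = 0.308 I₀.
After rotation:
Unpolarized light through the first polarizer → I₁ = ½ I₀, now polarized at 14°.
I₂ = I₁ cos²(87° − 14°) = 0.5 I₀ · cos²(73°) = 0.04274 I₀.
I₃ = I₂ cos²(69° − 87°) = 0.04274 I₀ · cos²(18°) = 0.03866 I₀.
Ratio = 0.03866 / 0.308 = 0.1255.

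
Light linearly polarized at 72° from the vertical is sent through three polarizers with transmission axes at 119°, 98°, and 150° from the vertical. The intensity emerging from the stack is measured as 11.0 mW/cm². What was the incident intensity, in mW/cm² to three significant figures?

I₀ ≈ 71.6 mW/cm²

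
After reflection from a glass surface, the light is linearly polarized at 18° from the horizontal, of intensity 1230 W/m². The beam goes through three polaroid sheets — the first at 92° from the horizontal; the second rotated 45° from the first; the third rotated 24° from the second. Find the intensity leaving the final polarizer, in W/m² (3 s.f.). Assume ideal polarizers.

I₁ = 1230 W/m² · cos²(74°) = 93.45 W/m².
I₂ = I₁ · cos²(45°) = 93.45 · 0.5 = 46.73 W/m².
I₃ = I₂ · cos²(24°) = 46.73 · 0.8346 = 39 W/m².

I ≈ 39.0 W/m²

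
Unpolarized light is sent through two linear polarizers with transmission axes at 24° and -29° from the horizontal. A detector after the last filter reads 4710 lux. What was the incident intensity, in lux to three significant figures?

Unpolarized light through the first polarizer → I₁ = ½ I₀, now polarized at 24°.
I₂ = I₁ cos²(-29° − 24°) = 0.5 I₀ · cos²(53°) = 0.1811 I₀.
So 4710 lux = 0.1811 I₀, giving I₀ = 4710/0.1811 = 2.601e+04 lux.

I₀ ≈ 2.60e4 lux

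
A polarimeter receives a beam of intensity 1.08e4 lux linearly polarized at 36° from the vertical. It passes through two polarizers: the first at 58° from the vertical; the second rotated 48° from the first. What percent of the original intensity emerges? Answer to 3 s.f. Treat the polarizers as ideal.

≈ 38.5%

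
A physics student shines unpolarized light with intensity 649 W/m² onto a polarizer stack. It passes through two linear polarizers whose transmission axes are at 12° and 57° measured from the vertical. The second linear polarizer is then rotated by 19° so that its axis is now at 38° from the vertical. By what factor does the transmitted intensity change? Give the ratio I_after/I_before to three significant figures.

I_new/I_old ≈ 1.62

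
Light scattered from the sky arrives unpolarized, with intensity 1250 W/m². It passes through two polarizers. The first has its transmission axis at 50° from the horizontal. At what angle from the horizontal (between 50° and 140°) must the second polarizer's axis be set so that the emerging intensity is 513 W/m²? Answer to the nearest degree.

θ ≈ 75°

Unpolarized light through the first polarizer → I₁ = ½ I₀, now polarized at 50°.
Target fraction: 513 / 1250 W/m² = 0.4104 of I₀.
Need I₂/I₀ = 0.4104, so cos²(θ − 50°) = 0.4104 / 0.5 = 0.8208.
θ − 50° = arccos(√0.8208) = 25.0°, giving θ ≈ 50 + 25.0 = 75.0°.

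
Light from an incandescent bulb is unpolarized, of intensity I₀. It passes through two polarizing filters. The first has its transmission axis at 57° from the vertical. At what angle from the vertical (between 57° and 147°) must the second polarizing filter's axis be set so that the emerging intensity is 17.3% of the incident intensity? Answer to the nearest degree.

Unpolarized light through the first polarizer → I₁ = ½ I₀, now polarized at 57°.
Need I₂/I₀ = 0.173, so cos²(θ − 57°) = 0.173 / 0.5 = 0.346.
θ − 57° = arccos(√0.346) = 54.0°, giving θ ≈ 57 + 54.0 = 111.0°.

θ ≈ 111°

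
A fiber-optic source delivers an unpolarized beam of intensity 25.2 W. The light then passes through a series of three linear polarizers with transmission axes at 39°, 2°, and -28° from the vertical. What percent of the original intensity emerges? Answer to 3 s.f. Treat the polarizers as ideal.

≈ 23.9%

Unpolarized light through the first polarizer → I₁ = 25.2 W/2 = 12.6 W, polarized at 39°.
I₂ = I₁ · cos²(37°) = 12.6 · 0.6378 = 8.037 W.
I₃ = I₂ · cos²(30°) = 8.037 · 0.75 = 6.027 W.
That is 23.92% of the incident intensity.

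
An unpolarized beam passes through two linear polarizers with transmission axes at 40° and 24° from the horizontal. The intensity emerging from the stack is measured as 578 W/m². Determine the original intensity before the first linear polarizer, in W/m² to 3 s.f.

Unpolarized light through the first polarizer → I₁ = ½ I₀, now polarized at 40°.
I₂ = I₁ cos²(24° − 40°) = 0.5 I₀ · cos²(16°) = 0.462 I₀.
So 578 W/m² = 0.462 I₀, giving I₀ = 578/0.462 = 1251 W/m².

I₀ ≈ 1250 W/m²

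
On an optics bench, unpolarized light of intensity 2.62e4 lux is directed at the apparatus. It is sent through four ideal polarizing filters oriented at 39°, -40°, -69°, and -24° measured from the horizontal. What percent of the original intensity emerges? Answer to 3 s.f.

Unpolarized light through the first polarizer → I₁ = 2.62e4 lux/2 = 1.31e+04 lux, polarized at 39°.
I₂ = I₁ · cos²(79°) = 1.31e+04 · 0.03641 = 476.9 lux.
I₃ = I₂ · cos²(29°) = 476.9 · 0.765 = 364.8 lux.
I₄ = I₃ · cos²(45°) = 364.8 · 0.5 = 182.4 lux.
That is 0.6963% of the incident intensity.

≈ 0.696%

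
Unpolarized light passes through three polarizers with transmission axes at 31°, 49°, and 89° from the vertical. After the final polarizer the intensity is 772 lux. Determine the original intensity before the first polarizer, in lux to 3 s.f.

I₀ ≈ 2910 lux

Unpolarized light through the first polarizer → I₁ = ½ I₀, now polarized at 31°.
I₂ = I₁ cos²(49° − 31°) = 0.5 I₀ · cos²(18°) = 0.4523 I₀.
I₃ = I₂ cos²(89° − 49°) = 0.4523 I₀ · cos²(40°) = 0.2654 I₀.
So 772 lux = 0.2654 I₀, giving I₀ = 772/0.2654 = 2909 lux.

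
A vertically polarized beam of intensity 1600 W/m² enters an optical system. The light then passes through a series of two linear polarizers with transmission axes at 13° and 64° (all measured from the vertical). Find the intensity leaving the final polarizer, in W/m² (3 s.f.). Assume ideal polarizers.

I ≈ 602 W/m²

I₁ = 1600 W/m² · cos²(13°) = 1519 W/m².
I₂ = I₁ · cos²(51°) = 1519 · 0.396 = 601.6 W/m².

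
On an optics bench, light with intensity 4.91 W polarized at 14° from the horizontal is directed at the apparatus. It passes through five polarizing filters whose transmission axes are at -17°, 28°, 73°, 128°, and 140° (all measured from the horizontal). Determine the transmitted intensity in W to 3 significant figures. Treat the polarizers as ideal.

I ≈ 0.284 W

By Malus's law, I₁ = 4.91 W · cos²(31°) = 3.608 W.
I₂ = I₁ · cos²(45°) = 3.608 · 0.5 = 1.804 W.
I₃ = I₂ · cos²(45°) = 1.804 · 0.5 = 0.9019 W.
I₄ = I₃ · cos²(55°) = 0.9019 · 0.329 = 0.2967 W.
I₅ = I₄ · cos²(12°) = 0.2967 · 0.9568 = 0.2839 W.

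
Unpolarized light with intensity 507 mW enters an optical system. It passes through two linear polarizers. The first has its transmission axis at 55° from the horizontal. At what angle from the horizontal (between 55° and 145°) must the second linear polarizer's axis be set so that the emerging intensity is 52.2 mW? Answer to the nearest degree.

Unpolarized light through the first polarizer → I₁ = ½ I₀, now polarized at 55°.
Target fraction: 52.2 / 507 mW = 0.103 of I₀.
Need I₂/I₀ = 0.103, so cos²(θ − 55°) = 0.103 / 0.5 = 0.2059.
θ − 55° = arccos(√0.2059) = 63.0°, giving θ ≈ 55 + 63.0 = 118.0°.

θ ≈ 118°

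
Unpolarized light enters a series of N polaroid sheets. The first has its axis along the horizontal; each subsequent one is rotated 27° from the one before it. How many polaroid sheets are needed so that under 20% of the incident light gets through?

N = 5

First polarizer halves the unpolarized light: factor 1/2.
Each further stage multiplies by cos²(27°) = 0.7939.
After N polarizers: T = 0.5·0.7939^(N−1). Require T < 0.20 ⇒ N−1 > ln(0.20/0.5)/ln(0.7939) = 3.97, so N−1 ≥ 4 and N = 5.
Check: N=5 gives T = 0.1986 < 0.20; N=4 gives T = 0.2502.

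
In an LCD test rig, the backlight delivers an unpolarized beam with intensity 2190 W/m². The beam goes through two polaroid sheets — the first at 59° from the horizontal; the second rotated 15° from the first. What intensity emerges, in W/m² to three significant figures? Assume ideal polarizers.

Unpolarized light through the first polarizer → I₁ = 2190 W/m²/2 = 1095 W/m², polarized at 59°.
I₂ = I₁ · cos²(15°) = 1095 · 0.933 = 1022 W/m².

I ≈ 1020 W/m²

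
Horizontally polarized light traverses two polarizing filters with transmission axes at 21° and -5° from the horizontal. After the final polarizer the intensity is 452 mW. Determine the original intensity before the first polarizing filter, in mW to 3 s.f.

I₁ = I₀ cos²(21° − 0°) = I₀ cos²(21°) = 0.8716 I₀.
I₂ = I₁ cos²(-5° − 21°) = 0.8716 I₀ · cos²(26°) = 0.7041 I₀.
So 452 mW = 0.7041 I₀, giving I₀ = 452/0.7041 = 642 mW.

I₀ ≈ 642 mW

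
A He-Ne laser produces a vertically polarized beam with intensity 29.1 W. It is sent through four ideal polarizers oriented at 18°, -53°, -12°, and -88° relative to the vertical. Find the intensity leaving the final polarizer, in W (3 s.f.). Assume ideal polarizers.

I₁ = 29.1 W · cos²(18°) = 26.32 W.
I₂ = I₁ · cos²(71°) = 26.32 · 0.106 = 2.79 W.
I₃ = I₂ · cos²(41°) = 2.79 · 0.5696 = 1.589 W.
I₄ = I₃ · cos²(76°) = 1.589 · 0.05853 = 0.093 W.

I ≈ 0.0930 W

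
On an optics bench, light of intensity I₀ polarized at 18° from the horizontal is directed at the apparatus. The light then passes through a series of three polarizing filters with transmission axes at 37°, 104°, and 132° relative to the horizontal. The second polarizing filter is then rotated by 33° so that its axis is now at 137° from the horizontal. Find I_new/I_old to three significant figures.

I_new/I_old ≈ 0.251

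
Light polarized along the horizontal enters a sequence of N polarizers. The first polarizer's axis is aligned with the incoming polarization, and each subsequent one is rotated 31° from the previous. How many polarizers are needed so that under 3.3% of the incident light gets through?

N = 13

First polarizer is aligned with the polarization: full transmission.
Each further stage multiplies by cos²(31°) = 0.7347.
After N polarizers: T = 0.7347^(N−1). Require T < 0.033 ⇒ N−1 > ln(0.033)/ln(0.7347) = 11.07, so N−1 ≥ 12 and N = 13.
Check: N=13 gives T = 0.02475 < 0.033; N=12 gives T = 0.03369.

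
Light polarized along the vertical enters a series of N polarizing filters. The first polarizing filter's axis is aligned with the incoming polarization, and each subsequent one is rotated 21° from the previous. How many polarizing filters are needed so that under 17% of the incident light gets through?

N = 14

First polarizer is aligned with the polarization: full transmission.
Each further stage multiplies by cos²(21°) = 0.8716.
After N polarizers: T = 0.8716^(N−1). Require T < 0.17 ⇒ N−1 > ln(0.17)/ln(0.8716) = 12.89, so N−1 ≥ 13 and N = 14.
Check: N=14 gives T = 0.1675 < 0.17; N=13 gives T = 0.1922.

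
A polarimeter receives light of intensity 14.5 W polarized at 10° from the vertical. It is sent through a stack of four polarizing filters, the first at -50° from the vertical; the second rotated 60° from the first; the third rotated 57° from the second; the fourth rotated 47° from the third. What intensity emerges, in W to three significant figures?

I ≈ 0.125 W

I₁ = 14.5 W · cos²(60°) = 3.625 W.
I₂ = I₁ · cos²(60°) = 3.625 · 0.25 = 0.9063 W.
I₃ = I₂ · cos²(57°) = 0.9063 · 0.2966 = 0.2688 W.
I₄ = I₃ · cos²(47°) = 0.2688 · 0.4651 = 0.125 W.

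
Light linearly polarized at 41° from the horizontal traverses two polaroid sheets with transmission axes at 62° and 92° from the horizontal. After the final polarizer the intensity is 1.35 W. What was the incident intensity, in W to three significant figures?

I₁ = I₀ cos²(62° − 41°) = I₀ cos²(21°) = 0.8716 I₀.
I₂ = I₁ cos²(92° − 62°) = 0.8716 I₀ · cos²(30°) = 0.6537 I₀.
So 1.35 W = 0.6537 I₀, giving I₀ = 1.35/0.6537 = 2.065 W.

I₀ ≈ 2.07 W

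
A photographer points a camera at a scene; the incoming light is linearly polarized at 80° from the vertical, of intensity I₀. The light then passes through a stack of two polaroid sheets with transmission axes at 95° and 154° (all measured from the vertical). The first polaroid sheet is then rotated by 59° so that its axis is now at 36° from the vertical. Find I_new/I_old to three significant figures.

I_new/I_old ≈ 0.461

Before rotation:
By Malus's law, I₁ = I₀ cos²(95° − 80°) = I₀ cos²(15°) = 0.933 I₀.
I₂ = I₁ cos²(154° − 95°) = 0.933 I₀ · cos²(59°) = 0.2475 I₀.
After rotation:
I₁ = I₀ cos²(36° − 80°) = I₀ cos²(44°) = 0.5174 I₀.
Angle between axes 1 and 2: 62°. I₂ = 0.5174 I₀ · cos²(62°) = 0.114 I₀.
Ratio = 0.114 / 0.2475 = 0.4608.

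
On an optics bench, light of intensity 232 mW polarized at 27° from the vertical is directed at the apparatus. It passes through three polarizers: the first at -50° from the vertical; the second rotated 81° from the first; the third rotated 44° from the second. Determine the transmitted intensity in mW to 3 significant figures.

I ≈ 0.149 mW

I₁ = 232 mW · cos²(77°) = 11.74 mW.
I₂ = I₁ · cos²(81°) = 11.74 · 0.02447 = 0.2873 mW.
I₃ = I₂ · cos²(44°) = 0.2873 · 0.5174 = 0.1487 mW.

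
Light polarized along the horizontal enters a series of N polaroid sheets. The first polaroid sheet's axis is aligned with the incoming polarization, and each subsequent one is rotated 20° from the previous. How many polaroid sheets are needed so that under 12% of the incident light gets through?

First polarizer is aligned with the polarization: full transmission.
Each further stage multiplies by cos²(20°) = 0.883.
After N polarizers: T = 0.883^(N−1). Require T < 0.12 ⇒ N−1 > ln(0.12)/ln(0.883) = 17.04, so N−1 ≥ 18 and N = 19.
Check: N=19 gives T = 0.1065 < 0.12; N=18 gives T = 0.1206.

N = 19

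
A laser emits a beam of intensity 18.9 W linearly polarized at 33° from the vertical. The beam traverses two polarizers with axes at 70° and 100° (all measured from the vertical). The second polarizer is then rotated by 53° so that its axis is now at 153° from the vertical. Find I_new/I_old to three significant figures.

Before rotation:
I₁ = I₀ cos²(70° − 33°) = I₀ cos²(37°) = 0.6378 I₀.
I₂ = I₁ cos²(100° − 70°) = 0.6378 I₀ · cos²(30°) = 0.4784 I₀.
After rotation:
I₁ = I₀ cos²(70° − 33°) = I₀ cos²(37°) = 0.6378 I₀.
I₂ = I₁ cos²(153° − 70°) = 0.6378 I₀ · cos²(83°) = 0.009473 I₀.
Ratio = 0.009473 / 0.4784 = 0.0198.

I_new/I_old ≈ 0.0198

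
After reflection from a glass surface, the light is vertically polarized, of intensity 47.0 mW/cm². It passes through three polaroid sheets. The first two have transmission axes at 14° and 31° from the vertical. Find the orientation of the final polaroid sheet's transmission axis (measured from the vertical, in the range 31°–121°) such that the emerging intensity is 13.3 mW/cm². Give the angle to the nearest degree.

θ ≈ 86°

I₁ = I₀ cos²(14° − 0°) = I₀ cos²(14°) = 0.9415 I₀.
I₂ = I₁ cos²(31° − 14°) = 0.9415 I₀ · cos²(17°) = 0.861 I₀.
Target fraction: 13.3 / 47.0 mW/cm² = 0.283 of I₀.
Need I₃/I₀ = 0.283, so cos²(θ − 31°) = 0.283 / 0.861 = 0.3287.
θ − 31° = arccos(√0.3287) = 55.0°, giving θ ≈ 31 + 55.0 = 86.0°.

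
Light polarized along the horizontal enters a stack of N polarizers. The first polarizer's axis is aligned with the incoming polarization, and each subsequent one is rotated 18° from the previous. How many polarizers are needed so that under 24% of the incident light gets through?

First polarizer is aligned with the polarization: full transmission.
Each further stage multiplies by cos²(18°) = 0.9045.
After N polarizers: T = 0.9045^(N−1). Require T < 0.24 ⇒ N−1 > ln(0.24)/ln(0.9045) = 14.22, so N−1 ≥ 15 and N = 16.
Check: N=16 gives T = 0.2219 < 0.24; N=15 gives T = 0.2453.

N = 16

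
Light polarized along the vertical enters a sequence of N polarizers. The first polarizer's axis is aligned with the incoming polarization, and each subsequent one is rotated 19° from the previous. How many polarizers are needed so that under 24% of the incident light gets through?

N = 14

First polarizer is aligned with the polarization: full transmission.
Each further stage multiplies by cos²(19°) = 0.894.
After N polarizers: T = 0.894^(N−1). Require T < 0.24 ⇒ N−1 > ln(0.24)/ln(0.894) = 12.74, so N−1 ≥ 13 and N = 14.
Check: N=14 gives T = 0.233 < 0.24; N=13 gives T = 0.2607.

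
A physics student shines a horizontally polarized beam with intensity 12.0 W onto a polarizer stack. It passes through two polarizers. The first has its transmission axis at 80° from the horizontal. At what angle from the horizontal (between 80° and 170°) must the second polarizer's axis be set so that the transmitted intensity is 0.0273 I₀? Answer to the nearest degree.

θ ≈ 98°

By Malus's law, I₁ = I₀ cos²(80° − 0°) = I₀ cos²(80°) = 0.03015 I₀.
Need I₂/I₀ = 0.0273, so cos²(θ − 80°) = 0.0273 / 0.03015 = 0.9054.
θ − 80° = arccos(√0.9054) = 17.9°, giving θ ≈ 80 + 17.9 = 97.9°.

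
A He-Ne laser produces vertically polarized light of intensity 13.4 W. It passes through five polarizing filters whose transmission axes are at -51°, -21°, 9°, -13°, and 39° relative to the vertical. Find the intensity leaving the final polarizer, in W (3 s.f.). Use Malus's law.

I ≈ 0.973 W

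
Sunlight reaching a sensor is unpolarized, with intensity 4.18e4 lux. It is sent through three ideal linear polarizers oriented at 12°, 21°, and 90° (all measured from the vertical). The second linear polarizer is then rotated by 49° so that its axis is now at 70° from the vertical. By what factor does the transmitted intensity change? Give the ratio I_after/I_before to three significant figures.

Before rotation:
Unpolarized light through the first polarizer → I₁ = ½ I₀, now polarized at 12°.
I₂ = I₁ cos²(21° − 12°) = 0.5 I₀ · cos²(9°) = 0.4878 I₀.
I₃ = I₂ cos²(90° − 21°) = 0.4878 I₀ · cos²(69°) = 0.06264 I₀.
After rotation:
Unpolarized light through the first polarizer → I₁ = ½ I₀, now polarized at 12°.
I₂ = I₁ cos²(70° − 12°) = 0.5 I₀ · cos²(58°) = 0.1404 I₀.
I₃ = I₂ cos²(90° − 70°) = 0.1404 I₀ · cos²(20°) = 0.124 I₀.
Ratio = 0.124 / 0.06264 = 1.979.

I_new/I_old ≈ 1.98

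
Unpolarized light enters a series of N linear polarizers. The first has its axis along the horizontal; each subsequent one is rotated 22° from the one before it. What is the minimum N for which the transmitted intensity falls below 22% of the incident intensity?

N = 7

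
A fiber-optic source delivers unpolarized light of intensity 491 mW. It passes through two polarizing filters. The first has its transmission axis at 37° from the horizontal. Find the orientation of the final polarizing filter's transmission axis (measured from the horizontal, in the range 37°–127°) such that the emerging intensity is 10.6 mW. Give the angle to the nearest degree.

Unpolarized light through the first polarizer → I₁ = ½ I₀, now polarized at 37°.
Target fraction: 10.6 / 491 mW = 0.02159 of I₀.
Need I₂/I₀ = 0.02159, so cos²(θ − 37°) = 0.02159 / 0.5 = 0.04318.
θ − 37° = arccos(√0.04318) = 78.0°, giving θ ≈ 37 + 78.0 = 115.0°.

θ ≈ 115°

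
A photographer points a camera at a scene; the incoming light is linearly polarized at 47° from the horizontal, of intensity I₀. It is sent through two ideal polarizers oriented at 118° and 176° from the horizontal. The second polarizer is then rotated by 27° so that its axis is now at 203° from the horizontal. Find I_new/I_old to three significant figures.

I_new/I_old ≈ 0.0271

Before rotation:
I₁ = I₀ cos²(118° − 47°) = I₀ cos²(71°) = 0.106 I₀.
I₂ = I₁ cos²(176° − 118°) = 0.106 I₀ · cos²(58°) = 0.02976 I₀.
After rotation:
I₁ = I₀ cos²(118° − 47°) = I₀ cos²(71°) = 0.106 I₀.
I₂ = I₁ cos²(203° − 118°) = 0.106 I₀ · cos²(85°) = 0.0008051 I₀.
Ratio = 0.0008051 / 0.02976 = 0.02705.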